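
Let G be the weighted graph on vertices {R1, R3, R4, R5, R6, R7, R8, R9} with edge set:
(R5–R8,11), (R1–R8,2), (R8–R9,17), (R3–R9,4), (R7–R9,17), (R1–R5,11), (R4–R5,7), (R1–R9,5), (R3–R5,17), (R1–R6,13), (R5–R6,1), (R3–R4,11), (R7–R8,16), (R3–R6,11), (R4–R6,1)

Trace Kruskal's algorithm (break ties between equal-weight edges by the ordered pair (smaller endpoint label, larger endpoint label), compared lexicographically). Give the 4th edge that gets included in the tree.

Kruskal: consider edges lightest-first.
R4–R6 (1): add — endpoints in different components.
R5–R6 (1): add — endpoints in different components.
R1–R8 (2): add — endpoints in different components.
R3–R9 (4): add — endpoints in different components.
R1–R9 (5): add — endpoints in different components.
R4–R5 (7): skip — R4 and R5 already connected.
R1–R5 (11): add — endpoints in different components.
R3–R4 (11): skip — R3 and R4 already connected.
R3–R6 (11): skip — R6 and R3 already connected.
R5–R8 (11): skip — R8 and R5 already connected.
R1–R6 (13): skip — R1 and R6 already connected.
R7–R8 (16): add — endpoints in different components.
The 4th edge added is R3–R9.

R3-R9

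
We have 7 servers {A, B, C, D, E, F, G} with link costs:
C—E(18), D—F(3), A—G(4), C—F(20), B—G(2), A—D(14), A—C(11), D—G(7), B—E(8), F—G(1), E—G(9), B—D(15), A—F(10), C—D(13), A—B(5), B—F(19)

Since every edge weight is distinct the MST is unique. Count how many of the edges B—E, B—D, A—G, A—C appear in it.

3

Kruskal: consider edges lightest-first.
F—G (1): add — endpoints in different components.
B—G (2): add — endpoints in different components.
D—F (3): add — endpoints in different components.
A—G (4): add — endpoints in different components.
A—B (5): skip — A and B already connected.
D—G (7): skip — D and G already connected.
B—E (8): add — endpoints in different components.
E—G (9): skip — E and G already connected.
A—F (10): skip — A and F already connected.
A—C (11): add — endpoints in different components.
MST edge set: {F—G, B—G, D—F, A—G, B—E, A—C}.
Of the listed edges, {B—E, A—G, A—C} are in the MST → 3.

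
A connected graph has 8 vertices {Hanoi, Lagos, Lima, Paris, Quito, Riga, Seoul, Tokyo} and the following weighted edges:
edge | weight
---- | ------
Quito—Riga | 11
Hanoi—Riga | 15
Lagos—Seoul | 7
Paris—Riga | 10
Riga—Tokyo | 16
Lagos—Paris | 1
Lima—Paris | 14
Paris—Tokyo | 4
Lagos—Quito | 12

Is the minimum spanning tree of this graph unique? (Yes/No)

Sort edges by weight, then run Kruskal:
Lagos—Paris (1): add — endpoints in different components.
Paris—Tokyo (4): add — endpoints in different components.
Lagos—Seoul (7): add — endpoints in different components.
Paris—Riga (10): add — endpoints in different components.
Quito—Riga (11): add — endpoints in different components.
Lagos—Quito (12): skip — Quito and Lagos already connected.
Lima—Paris (14): add — endpoints in different components.
Hanoi—Riga (15): add — endpoints in different components.
Every non-tree edge has weight strictly greater than the heaviest edge on the tree path between its endpoints, so the MST is unique.

Yes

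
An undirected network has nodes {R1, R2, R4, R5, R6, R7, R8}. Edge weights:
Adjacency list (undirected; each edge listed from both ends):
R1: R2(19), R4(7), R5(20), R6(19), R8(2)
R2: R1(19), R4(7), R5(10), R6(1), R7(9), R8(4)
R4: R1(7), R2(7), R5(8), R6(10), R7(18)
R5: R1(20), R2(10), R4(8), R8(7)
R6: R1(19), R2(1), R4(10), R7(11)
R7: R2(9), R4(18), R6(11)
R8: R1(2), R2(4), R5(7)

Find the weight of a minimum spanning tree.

Kruskal: consider edges lightest-first.
R2-R6 (1): add — endpoints in different components.
R1-R8 (2): add — endpoints in different components.
R2-R8 (4): add — endpoints in different components.
R1-R4 (7): add — endpoints in different components.
R2-R4 (7): skip — R4 and R2 already connected.
R5-R8 (7): add — endpoints in different components.
R4-R5 (8): skip — R4 and R5 already connected.
R2-R7 (9): add — endpoints in different components.
MST edges: R2-R6, R1-R8, R2-R8, R1-R4, R5-R8, R2-R7; total weight 1+2+4+7+7+9 = 30.

30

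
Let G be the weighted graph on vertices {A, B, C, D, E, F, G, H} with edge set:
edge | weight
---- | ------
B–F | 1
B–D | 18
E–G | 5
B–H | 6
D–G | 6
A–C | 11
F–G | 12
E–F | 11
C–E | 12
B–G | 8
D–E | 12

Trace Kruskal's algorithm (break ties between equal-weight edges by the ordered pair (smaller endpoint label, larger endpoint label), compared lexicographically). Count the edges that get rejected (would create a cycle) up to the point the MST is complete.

1

Kruskal's algorithm — process edges by increasing weight (ties by edge label):
B–F (1): add — endpoints in different components.
E–G (5): add — endpoints in different components.
B–H (6): add — endpoints in different components.
D–G (6): add — endpoints in different components.
B–G (8): add — endpoints in different components.
A–C (11): add — endpoints in different components.
E–F (11): skip — E and F already connected.
C–E (12): add — endpoints in different components.
Edges rejected before the tree was complete: 1.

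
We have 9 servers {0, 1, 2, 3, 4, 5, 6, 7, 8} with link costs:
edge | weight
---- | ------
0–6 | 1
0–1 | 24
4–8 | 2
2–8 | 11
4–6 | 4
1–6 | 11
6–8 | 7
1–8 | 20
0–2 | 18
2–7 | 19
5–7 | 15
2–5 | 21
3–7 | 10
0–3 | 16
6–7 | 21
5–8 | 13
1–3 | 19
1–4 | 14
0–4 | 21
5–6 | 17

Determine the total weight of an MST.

Kruskal: consider edges lightest-first.
0–6 (1): add — endpoints in different components.
4–8 (2): add — endpoints in different components.
4–6 (4): add — endpoints in different components.
6–8 (7): skip — 6 and 8 already connected.
3–7 (10): add — endpoints in different components.
1–6 (11): add — endpoints in different components.
2–8 (11): add — endpoints in different components.
5–8 (13): add — endpoints in different components.
1–4 (14): skip — 1 and 4 already connected.
5–7 (15): add — endpoints in different components.
MST edges: 0–6, 4–8, 4–6, 3–7, 1–6, 2–8, 5–8, 5–7; total weight 1+2+4+10+11+11+13+15 = 67.

67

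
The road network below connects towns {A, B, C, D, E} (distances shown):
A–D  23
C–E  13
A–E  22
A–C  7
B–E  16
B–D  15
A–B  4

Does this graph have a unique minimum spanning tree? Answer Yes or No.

Yes

Kruskal: consider edges lightest-first.
A–B (4): add. Components now {A,B} {C} {D} {E}
A–C (7): add. Components now {A,B,C} {D} {E}
C–E (13): add. Components now {A,B,C,E} {D}
B–D (15): add. Components now {A,B,C,D,E}
Every non-tree edge has weight strictly greater than the heaviest edge on the tree path between its endpoints, so the MST is unique.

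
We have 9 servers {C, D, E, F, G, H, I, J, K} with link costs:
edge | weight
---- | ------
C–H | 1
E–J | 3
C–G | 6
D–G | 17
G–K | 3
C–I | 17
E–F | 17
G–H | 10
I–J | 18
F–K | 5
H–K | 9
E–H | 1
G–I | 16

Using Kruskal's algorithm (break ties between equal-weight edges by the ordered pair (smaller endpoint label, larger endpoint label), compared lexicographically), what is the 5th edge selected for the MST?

F-K

Kruskal's algorithm — process edges by increasing weight (ties by edge label):
C–H (1): add — endpoints in different components.
E–H (1): add — endpoints in different components.
E–J (3): add — endpoints in different components.
G–K (3): add — endpoints in different components.
F–K (5): add — endpoints in different components.
C–G (6): add — endpoints in different components.
H–K (9): skip — H and K already connected.
G–H (10): skip — G and H already connected.
G–I (16): add — endpoints in different components.
C–I (17): skip — C and I already connected.
D–G (17): add — endpoints in different components.
The 5th edge added is F–K.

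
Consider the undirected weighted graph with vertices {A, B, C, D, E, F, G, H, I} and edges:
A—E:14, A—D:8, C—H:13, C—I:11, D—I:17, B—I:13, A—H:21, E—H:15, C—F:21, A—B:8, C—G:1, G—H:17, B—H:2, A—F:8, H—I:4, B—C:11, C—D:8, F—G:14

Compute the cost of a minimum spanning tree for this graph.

53

Kruskal: consider edges lightest-first.
C—G (1): add — endpoints in different components.
B—H (2): add — endpoints in different components.
H—I (4): add — endpoints in different components.
A—B (8): add — endpoints in different components.
A—D (8): add — endpoints in different components.
A—F (8): add — endpoints in different components.
C—D (8): add — endpoints in different components.
B—C (11): skip — B and C already connected.
C—I (11): skip — C and I already connected.
B—I (13): skip — B and I already connected.
C—H (13): skip — C and H already connected.
A—E (14): add — endpoints in different components.
MST edges: C—G, B—H, H—I, A—B, A—D, A—F, C—D, A—E; total weight 1+2+4+8+8+8+8+14 = 53.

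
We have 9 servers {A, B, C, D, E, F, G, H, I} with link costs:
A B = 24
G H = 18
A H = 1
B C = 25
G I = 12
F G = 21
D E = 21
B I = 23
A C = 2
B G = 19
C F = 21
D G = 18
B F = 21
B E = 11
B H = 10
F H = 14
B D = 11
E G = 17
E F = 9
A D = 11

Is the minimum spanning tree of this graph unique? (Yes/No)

Sort edges by weight, then run Kruskal:
A H (1): add — endpoints in different components.
A C (2): add — endpoints in different components.
E F (9): add — endpoints in different components.
B H (10): add — endpoints in different components.
A D (11): add — endpoints in different components.
B D (11): skip — B and D already connected.
B E (11): add — endpoints in different components.
G I (12): add — endpoints in different components.
F H (14): skip — F and H already connected.
E G (17): add — endpoints in different components.
Non-tree edge B D has weight 11, equal to the heaviest edge on its tree cycle — swapping gives another MST of the same weight. Not unique.

No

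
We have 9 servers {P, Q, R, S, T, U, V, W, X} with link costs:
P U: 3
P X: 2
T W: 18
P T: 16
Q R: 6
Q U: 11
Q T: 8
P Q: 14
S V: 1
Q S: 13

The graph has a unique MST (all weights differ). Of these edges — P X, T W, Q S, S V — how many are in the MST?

4

Kruskal's algorithm — process edges by increasing weight (ties by edge label):
S V (1): add — endpoints in different components.
P X (2): add — endpoints in different components.
P U (3): add — endpoints in different components.
Q R (6): add — endpoints in different components.
Q T (8): add — endpoints in different components.
Q U (11): add — endpoints in different components.
Q S (13): add — endpoints in different components.
P Q (14): skip — Q and P already connected.
P T (16): skip — T and P already connected.
T W (18): add — endpoints in different components.
MST edge set: {S V, P X, P U, Q R, Q T, Q U, Q S, T W}.
Of the listed edges, {P X, T W, Q S, S V} are in the MST → 4.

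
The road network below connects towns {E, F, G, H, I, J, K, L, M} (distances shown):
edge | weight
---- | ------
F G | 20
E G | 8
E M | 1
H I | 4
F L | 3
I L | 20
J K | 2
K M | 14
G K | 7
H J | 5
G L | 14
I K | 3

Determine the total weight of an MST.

Prim's algorithm from H:
Step 1: cheapest edge leaving the tree is H I (4); add I.
Step 2: cheapest edge leaving the tree is I K (3); add K.
Step 3: cheapest edge leaving the tree is J K (2); add J.
Step 4: cheapest edge leaving the tree is G K (7); add G.
Step 5: cheapest edge leaving the tree is E G (8); add E.
Step 6: cheapest edge leaving the tree is E M (1); add M.
Step 7: cheapest edge leaving the tree is G L (14); add L.
Step 8: cheapest edge leaving the tree is F L (3); add F.
MST edges: H I, I K, J K, G K, E G, E M, G L, F L; total weight 4+3+2+7+8+1+14+3 = 42.

42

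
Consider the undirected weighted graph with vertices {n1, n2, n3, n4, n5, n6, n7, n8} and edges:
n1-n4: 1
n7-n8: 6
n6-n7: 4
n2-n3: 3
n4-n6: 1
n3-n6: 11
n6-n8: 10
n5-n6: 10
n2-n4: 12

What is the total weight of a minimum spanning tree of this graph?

Prim, starting at n7.
Step 1: cheapest edge leaving the tree is n6-n7 (4); add n6.
Step 2: cheapest edge leaving the tree is n4-n6 (1); add n4.
Step 3: cheapest edge leaving the tree is n1-n4 (1); add n1.
Step 4: cheapest edge leaving the tree is n7-n8 (6); add n8.
Step 5: cheapest edge leaving the tree is n5-n6 (10); add n5.
Step 6: cheapest edge leaving the tree is n3-n6 (11); add n3.
Step 7: cheapest edge leaving the tree is n2-n3 (3); add n2.
MST edges: n6-n7, n4-n6, n1-n4, n7-n8, n5-n6, n3-n6, n2-n3; total weight 4+1+1+6+10+11+3 = 36.

36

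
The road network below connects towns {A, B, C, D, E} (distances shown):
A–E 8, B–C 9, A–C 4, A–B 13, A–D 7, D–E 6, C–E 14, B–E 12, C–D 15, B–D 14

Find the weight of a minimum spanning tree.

Grow the tree from C using Prim:
Step 1: frontier [A–C 4, B–C 9, C–E 14, C–D 15] → take A–C (4); add A.
Step 2: frontier [A–D 7, A–E 8, A–B 13, B–C 9, C–E 14, C–D 15] → take A–D (7); add D.
Step 3: frontier [A–E 8, A–B 13, B–C 9, C–E 14, D–E 6, B–D 14] → take D–E (6); add E.
Step 4: frontier [A–B 13, B–C 9, B–D 14, B–E 12] → take B–C (9); add B.
MST edges: A–C, A–D, D–E, B–C; total weight 4+7+6+9 = 26.

26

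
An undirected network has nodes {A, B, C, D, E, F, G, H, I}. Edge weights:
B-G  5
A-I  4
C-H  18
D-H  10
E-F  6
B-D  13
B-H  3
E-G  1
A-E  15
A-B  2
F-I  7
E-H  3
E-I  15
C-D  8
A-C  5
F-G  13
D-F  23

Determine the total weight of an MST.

32

Kruskal: consider edges lightest-first.
E-G (1): add — endpoints in different components.
A-B (2): add — endpoints in different components.
B-H (3): add — endpoints in different components.
E-H (3): add — endpoints in different components.
A-I (4): add — endpoints in different components.
A-C (5): add — endpoints in different components.
B-G (5): skip — B and G already connected.
E-F (6): add — endpoints in different components.
F-I (7): skip — F and I already connected.
C-D (8): add — endpoints in different components.
MST edges: E-G, A-B, B-H, E-H, A-I, A-C, E-F, C-D; total weight 1+2+3+3+4+5+6+8 = 32.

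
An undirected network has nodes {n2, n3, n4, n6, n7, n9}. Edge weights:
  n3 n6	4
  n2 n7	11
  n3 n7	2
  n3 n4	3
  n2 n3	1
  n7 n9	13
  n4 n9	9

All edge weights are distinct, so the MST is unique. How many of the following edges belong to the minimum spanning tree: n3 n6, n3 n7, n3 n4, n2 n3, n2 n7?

4

Sort edges by weight, then run Kruskal:
n2 n3 (1): add — endpoints in different components.
n3 n7 (2): add — endpoints in different components.
n3 n4 (3): add — endpoints in different components.
n3 n6 (4): add — endpoints in different components.
n4 n9 (9): add — endpoints in different components.
MST edge set: {n2 n3, n3 n7, n3 n4, n3 n6, n4 n9}.
Of the listed edges, {n3 n6, n3 n7, n3 n4, n2 n3} are in the MST → 4.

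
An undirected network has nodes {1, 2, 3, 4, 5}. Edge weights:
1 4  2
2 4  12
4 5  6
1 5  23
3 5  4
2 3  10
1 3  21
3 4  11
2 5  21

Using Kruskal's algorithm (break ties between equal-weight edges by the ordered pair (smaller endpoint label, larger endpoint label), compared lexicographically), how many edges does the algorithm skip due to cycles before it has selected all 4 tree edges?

Kruskal: consider edges lightest-first.
1 4 (2): add. Components now {1,4} {2} {3} {5}
3 5 (4): add. Components now {1,4} {2} {3,5}
4 5 (6): add. Components now {1,3,4,5} {2}
2 3 (10): add. Components now {1,2,3,4,5}
Edges rejected before the tree was complete: 0.

0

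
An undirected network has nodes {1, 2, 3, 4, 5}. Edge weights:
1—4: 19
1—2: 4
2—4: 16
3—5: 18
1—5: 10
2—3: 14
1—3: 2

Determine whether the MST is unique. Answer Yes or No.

Yes

Kruskal's algorithm — process edges by increasing weight (ties by edge label):
1—3 (2): add. Components now {1,3} {2} {4} {5}
1—2 (4): add. Components now {1,2,3} {4} {5}
1—5 (10): add. Components now {1,2,3,5} {4}
2—3 (14): skip — 2 and 3 already connected.
2—4 (16): add. Components now {1,2,3,4,5}
Every non-tree edge has weight strictly greater than the heaviest edge on the tree path between its endpoints, so the MST is unique.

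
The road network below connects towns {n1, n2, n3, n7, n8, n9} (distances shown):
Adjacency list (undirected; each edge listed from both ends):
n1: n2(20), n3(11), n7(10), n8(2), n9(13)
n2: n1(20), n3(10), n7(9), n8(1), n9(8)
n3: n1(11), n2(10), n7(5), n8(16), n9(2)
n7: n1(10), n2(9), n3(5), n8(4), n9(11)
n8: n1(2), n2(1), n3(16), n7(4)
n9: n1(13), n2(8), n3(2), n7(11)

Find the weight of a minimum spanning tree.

Sort edges by weight, then run Kruskal:
n2 n8 (1): add. Components now {n7} {n3} {n2,n8} {n1} {n9}
n1 n8 (2): add. Components now {n7} {n3} {n1,n2,n8} {n9}
n3 n9 (2): add. Components now {n7} {n3,n9} {n1,n2,n8}
n7 n8 (4): add. Components now {n1,n2,n7,n8} {n3,n9}
n3 n7 (5): add. Components now {n1,n2,n3,n7,n8,n9}
MST edges: n2 n8, n1 n8, n3 n9, n7 n8, n3 n7; total weight 1+2+2+4+5 = 14.

14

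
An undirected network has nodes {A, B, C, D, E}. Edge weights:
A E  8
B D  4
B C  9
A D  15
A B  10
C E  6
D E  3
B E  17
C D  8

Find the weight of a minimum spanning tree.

21

Kruskal's algorithm — process edges by increasing weight (ties by edge label):
D E (3): add — endpoints in different components.
B D (4): add — endpoints in different components.
C E (6): add — endpoints in different components.
A E (8): add — endpoints in different components.
MST edges: D E, B D, C E, A E; total weight 3+4+6+8 = 21.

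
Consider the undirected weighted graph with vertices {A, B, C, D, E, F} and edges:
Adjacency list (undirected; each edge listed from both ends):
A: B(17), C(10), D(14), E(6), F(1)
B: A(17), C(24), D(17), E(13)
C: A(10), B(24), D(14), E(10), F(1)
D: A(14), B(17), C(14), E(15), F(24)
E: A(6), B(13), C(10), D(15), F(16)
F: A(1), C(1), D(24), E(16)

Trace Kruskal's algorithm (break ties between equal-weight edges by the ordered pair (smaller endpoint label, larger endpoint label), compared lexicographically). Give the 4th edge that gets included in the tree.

Kruskal: consider edges lightest-first.
A–F (1): add — endpoints in different components.
C–F (1): add — endpoints in different components.
A–E (6): add — endpoints in different components.
A–C (10): skip — A and C already connected.
C–E (10): skip — C and E already connected.
B–E (13): add — endpoints in different components.
A–D (14): add — endpoints in different components.
The 4th edge added is B–E.

B-E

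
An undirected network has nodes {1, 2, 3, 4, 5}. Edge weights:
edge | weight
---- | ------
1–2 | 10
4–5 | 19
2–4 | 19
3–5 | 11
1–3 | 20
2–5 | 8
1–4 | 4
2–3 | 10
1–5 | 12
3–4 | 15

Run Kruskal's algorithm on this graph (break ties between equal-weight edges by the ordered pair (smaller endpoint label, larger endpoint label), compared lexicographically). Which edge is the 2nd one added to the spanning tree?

Sort edges by weight, then run Kruskal:
1–4 (4): add — endpoints in different components.
2–5 (8): add — endpoints in different components.
1–2 (10): add — endpoints in different components.
2–3 (10): add — endpoints in different components.
The 2nd edge added is 2–5.

2-5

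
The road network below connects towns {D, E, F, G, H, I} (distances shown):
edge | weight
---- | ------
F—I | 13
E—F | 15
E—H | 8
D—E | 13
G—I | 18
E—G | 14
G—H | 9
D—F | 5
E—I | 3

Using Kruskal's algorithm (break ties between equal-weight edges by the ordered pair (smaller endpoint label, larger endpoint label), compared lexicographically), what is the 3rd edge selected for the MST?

E-H

Kruskal's algorithm — process edges by increasing weight (ties by edge label):
E—I (3): add. Components now {D} {E,I} {F} {G} {H}
D—F (5): add. Components now {D,F} {E,I} {G} {H}
E—H (8): add. Components now {D,F} {E,H,I} {G}
G—H (9): add. Components now {D,F} {E,G,H,I}
D—E (13): add. Components now {D,E,F,G,H,I}
The 3rd edge added is E—H.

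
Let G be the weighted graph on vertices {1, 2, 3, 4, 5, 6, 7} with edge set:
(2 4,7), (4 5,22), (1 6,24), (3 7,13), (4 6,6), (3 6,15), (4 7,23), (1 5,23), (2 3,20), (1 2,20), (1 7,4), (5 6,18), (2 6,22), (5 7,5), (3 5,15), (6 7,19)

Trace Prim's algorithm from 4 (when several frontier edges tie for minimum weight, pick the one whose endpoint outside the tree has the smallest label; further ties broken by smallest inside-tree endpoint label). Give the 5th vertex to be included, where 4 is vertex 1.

7

Prim's algorithm from 4:
Step 1: cheapest edge leaving the tree is 4 6 (6); add 6.
Step 2: cheapest edge leaving the tree is 2 4 (7); add 2.
Step 3: cheapest edge leaving the tree is 3 6 (15); add 3.
Step 4: cheapest edge leaving the tree is 3 7 (13); add 7.
Step 5: cheapest edge leaving the tree is 1 7 (4); add 1.
Step 6: cheapest edge leaving the tree is 5 7 (5); add 5.
Vertex order: 4, 6, 2, 3, 7, 1, 5. The 5th vertex is 7.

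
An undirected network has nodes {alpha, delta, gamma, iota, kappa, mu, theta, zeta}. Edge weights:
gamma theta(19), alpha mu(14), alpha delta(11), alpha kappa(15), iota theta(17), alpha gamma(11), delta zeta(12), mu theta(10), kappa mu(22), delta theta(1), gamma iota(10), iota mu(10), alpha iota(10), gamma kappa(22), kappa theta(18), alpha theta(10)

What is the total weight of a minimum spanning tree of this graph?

68

Grow the tree from gamma using Prim:
Step 1: cheapest edge leaving the tree is gamma iota (10); add iota.
Step 2: cheapest edge leaving the tree is alpha iota (10); add alpha.
Step 3: cheapest edge leaving the tree is iota mu (10); add mu.
Step 4: cheapest edge leaving the tree is alpha theta (10); add theta.
Step 5: cheapest edge leaving the tree is delta theta (1); add delta.
Step 6: cheapest edge leaving the tree is delta zeta (12); add zeta.
Step 7: cheapest edge leaving the tree is alpha kappa (15); add kappa.
MST edges: gamma iota, alpha iota, iota mu, alpha theta, delta theta, delta zeta, alpha kappa; total weight 10+10+10+10+1+12+15 = 68.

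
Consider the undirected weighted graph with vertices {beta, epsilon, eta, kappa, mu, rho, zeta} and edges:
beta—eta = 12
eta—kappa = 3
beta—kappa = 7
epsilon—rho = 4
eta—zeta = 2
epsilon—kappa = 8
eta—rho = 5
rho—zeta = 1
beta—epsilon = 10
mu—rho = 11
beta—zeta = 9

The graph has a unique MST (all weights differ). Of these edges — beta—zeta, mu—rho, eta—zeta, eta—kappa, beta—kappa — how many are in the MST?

4

Kruskal: consider edges lightest-first.
rho—zeta (1): add — endpoints in different components.
eta—zeta (2): add — endpoints in different components.
eta—kappa (3): add — endpoints in different components.
epsilon—rho (4): add — endpoints in different components.
eta—rho (5): skip — eta and rho already connected.
beta—kappa (7): add — endpoints in different components.
epsilon—kappa (8): skip — epsilon and kappa already connected.
beta—zeta (9): skip — beta and zeta already connected.
beta—epsilon (10): skip — beta and epsilon already connected.
mu—rho (11): add — endpoints in different components.
MST edge set: {rho—zeta, eta—zeta, eta—kappa, epsilon—rho, beta—kappa, mu—rho}.
Of the listed edges, {mu—rho, eta—zeta, eta—kappa, beta—kappa} are in the MST → 4.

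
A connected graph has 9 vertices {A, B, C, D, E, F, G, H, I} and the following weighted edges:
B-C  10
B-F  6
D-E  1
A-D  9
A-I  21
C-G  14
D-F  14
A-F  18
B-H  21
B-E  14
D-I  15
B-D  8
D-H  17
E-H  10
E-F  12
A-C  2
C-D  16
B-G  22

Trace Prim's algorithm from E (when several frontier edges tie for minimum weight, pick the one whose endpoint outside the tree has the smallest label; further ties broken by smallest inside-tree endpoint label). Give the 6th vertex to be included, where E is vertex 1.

Prim, starting at E.
Step 1: cheapest edge leaving the tree is D-E (1); add D.
Step 2: cheapest edge leaving the tree is B-D (8); add B.
Step 3: cheapest edge leaving the tree is B-F (6); add F.
Step 4: cheapest edge leaving the tree is A-D (9); add A.
Step 5: cheapest edge leaving the tree is A-C (2); add C.
Step 6: cheapest edge leaving the tree is E-H (10); add H.
Step 7: cheapest edge leaving the tree is C-G (14); add G.
Step 8: cheapest edge leaving the tree is D-I (15); add I.
Vertex order: E, D, B, F, A, C, H, G, I. The 6th vertex is C.

C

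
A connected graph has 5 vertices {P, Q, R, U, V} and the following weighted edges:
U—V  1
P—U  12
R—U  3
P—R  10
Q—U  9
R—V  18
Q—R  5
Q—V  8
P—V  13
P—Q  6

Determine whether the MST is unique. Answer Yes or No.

Yes

Sort edges by weight, then run Kruskal:
U—V (1): add. Components now {R} {P} {U,V} {Q}
R—U (3): add. Components now {R,U,V} {P} {Q}
Q—R (5): add. Components now {Q,R,U,V} {P}
P—Q (6): add. Components now {P,Q,R,U,V}
Every non-tree edge has weight strictly greater than the heaviest edge on the tree path between its endpoints, so the MST is unique.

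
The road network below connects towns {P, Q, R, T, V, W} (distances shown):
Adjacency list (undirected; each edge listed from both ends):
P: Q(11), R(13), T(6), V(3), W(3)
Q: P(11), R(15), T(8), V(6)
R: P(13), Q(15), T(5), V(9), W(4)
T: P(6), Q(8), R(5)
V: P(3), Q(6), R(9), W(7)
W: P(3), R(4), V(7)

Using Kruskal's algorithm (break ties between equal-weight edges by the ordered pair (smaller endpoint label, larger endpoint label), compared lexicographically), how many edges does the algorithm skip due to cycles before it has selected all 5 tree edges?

Sort edges by weight, then run Kruskal:
P–V (3): add. Components now {R} {P,V} {W} {Q} {T}
P–W (3): add. Components now {R} {P,V,W} {Q} {T}
R–W (4): add. Components now {P,R,V,W} {Q} {T}
R–T (5): add. Components now {P,R,T,V,W} {Q}
P–T (6): skip — P and T already connected.
Q–V (6): add. Components now {P,Q,R,T,V,W}
Edges rejected before the tree was complete: 1.

1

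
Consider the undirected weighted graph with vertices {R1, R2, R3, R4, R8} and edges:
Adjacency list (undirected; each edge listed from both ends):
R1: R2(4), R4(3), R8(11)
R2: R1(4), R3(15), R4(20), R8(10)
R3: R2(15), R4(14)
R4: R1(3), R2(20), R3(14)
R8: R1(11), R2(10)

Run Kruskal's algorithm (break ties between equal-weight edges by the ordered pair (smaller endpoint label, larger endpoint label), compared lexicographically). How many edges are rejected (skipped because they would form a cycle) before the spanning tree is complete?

1

Kruskal's algorithm — process edges by increasing weight (ties by edge label):
R1–R4 (3): add — endpoints in different components.
R1–R2 (4): add — endpoints in different components.
R2–R8 (10): add — endpoints in different components.
R1–R8 (11): skip — R8 and R1 already connected.
R3–R4 (14): add — endpoints in different components.
Edges rejected before the tree was complete: 1.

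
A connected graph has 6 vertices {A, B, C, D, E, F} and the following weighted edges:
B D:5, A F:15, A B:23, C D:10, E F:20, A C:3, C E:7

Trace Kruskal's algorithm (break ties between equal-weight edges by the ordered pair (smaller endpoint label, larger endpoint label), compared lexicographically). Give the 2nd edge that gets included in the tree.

B-D

Kruskal's algorithm — process edges by increasing weight (ties by edge label):
A C (3): add — endpoints in different components.
B D (5): add — endpoints in different components.
C E (7): add — endpoints in different components.
C D (10): add — endpoints in different components.
A F (15): add — endpoints in different components.
The 2nd edge added is B D.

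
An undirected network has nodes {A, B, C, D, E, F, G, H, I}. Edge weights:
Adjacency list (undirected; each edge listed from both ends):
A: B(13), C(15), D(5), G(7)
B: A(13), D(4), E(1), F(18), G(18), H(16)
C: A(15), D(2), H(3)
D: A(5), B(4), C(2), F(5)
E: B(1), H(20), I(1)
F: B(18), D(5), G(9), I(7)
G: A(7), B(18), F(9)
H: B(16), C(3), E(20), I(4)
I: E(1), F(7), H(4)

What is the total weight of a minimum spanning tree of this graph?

Sort edges by weight, then run Kruskal:
B–E (1): add — endpoints in different components.
E–I (1): add — endpoints in different components.
C–D (2): add — endpoints in different components.
C–H (3): add — endpoints in different components.
B–D (4): add — endpoints in different components.
H–I (4): skip — H and I already connected.
A–D (5): add — endpoints in different components.
D–F (5): add — endpoints in different components.
A–G (7): add — endpoints in different components.
MST edges: B–E, E–I, C–D, C–H, B–D, A–D, D–F, A–G; total weight 1+1+2+3+4+5+5+7 = 28.

28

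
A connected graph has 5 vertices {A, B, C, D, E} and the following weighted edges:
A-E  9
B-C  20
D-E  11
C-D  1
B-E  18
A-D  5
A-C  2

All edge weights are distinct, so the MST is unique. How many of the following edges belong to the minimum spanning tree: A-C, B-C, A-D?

1

Kruskal: consider edges lightest-first.
C-D (1): add — endpoints in different components.
A-C (2): add — endpoints in different components.
A-D (5): skip — A and D already connected.
A-E (9): add — endpoints in different components.
D-E (11): skip — D and E already connected.
B-E (18): add — endpoints in different components.
MST edge set: {C-D, A-C, A-E, B-E}.
Of the listed edges, {A-C} are in the MST → 1.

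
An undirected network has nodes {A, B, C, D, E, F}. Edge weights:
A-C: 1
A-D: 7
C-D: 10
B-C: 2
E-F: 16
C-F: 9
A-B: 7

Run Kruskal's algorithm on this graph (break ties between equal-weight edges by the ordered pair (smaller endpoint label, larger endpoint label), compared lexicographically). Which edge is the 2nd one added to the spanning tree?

Kruskal: consider edges lightest-first.
A-C (1): add — endpoints in different components.
B-C (2): add — endpoints in different components.
A-B (7): skip — A and B already connected.
A-D (7): add — endpoints in different components.
C-F (9): add — endpoints in different components.
C-D (10): skip — C and D already connected.
E-F (16): add — endpoints in different components.
The 2nd edge added is B-C.

B-C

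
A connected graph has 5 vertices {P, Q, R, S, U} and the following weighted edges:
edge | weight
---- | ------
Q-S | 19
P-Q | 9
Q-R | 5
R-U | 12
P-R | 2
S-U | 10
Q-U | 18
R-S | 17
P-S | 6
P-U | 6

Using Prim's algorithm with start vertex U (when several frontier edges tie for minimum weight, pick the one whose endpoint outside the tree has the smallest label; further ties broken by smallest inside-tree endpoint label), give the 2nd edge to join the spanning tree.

Grow the tree from U using Prim:
Step 1: frontier [P-U 6, S-U 10, R-U 12, Q-U 18] → take P-U (6); add P.
Step 2: frontier [P-R 2, P-S 6, P-Q 9, S-U 10, R-U 12, Q-U 18] → take P-R (2); add R.
Step 3: frontier [P-S 6, P-Q 9, Q-R 5, R-S 17, S-U 10, Q-U 18] → take Q-R (5); add Q.
Step 4: frontier [P-S 6, Q-S 19, R-S 17, S-U 10] → take P-S (6); add S.
The 2nd edge added is P-R.

P-R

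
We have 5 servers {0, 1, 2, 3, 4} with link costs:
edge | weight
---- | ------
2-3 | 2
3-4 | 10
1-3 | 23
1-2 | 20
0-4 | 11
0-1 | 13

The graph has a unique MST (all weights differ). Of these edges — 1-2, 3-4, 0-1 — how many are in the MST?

Sort edges by weight, then run Kruskal:
2-3 (2): add. Components now {0} {1} {2,3} {4}
3-4 (10): add. Components now {0} {1} {2,3,4}
0-4 (11): add. Components now {0,2,3,4} {1}
0-1 (13): add. Components now {0,1,2,3,4}
MST edge set: {2-3, 3-4, 0-4, 0-1}.
Of the listed edges, {3-4, 0-1} are in the MST → 2.

2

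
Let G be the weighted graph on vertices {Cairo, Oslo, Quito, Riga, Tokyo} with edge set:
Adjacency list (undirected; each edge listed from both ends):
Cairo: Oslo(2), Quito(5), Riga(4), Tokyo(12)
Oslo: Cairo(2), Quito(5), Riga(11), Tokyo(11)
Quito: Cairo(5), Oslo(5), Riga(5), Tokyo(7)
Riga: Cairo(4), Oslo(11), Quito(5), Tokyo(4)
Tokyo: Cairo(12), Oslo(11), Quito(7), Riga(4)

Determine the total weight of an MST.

Prim's algorithm from Oslo:
Step 1: cheapest edge leaving the tree is Cairo-Oslo (2); add Cairo.
Step 2: cheapest edge leaving the tree is Cairo-Riga (4); add Riga.
Step 3: cheapest edge leaving the tree is Riga-Tokyo (4); add Tokyo.
Step 4: cheapest edge leaving the tree is Cairo-Quito (5); add Quito.
MST edges: Cairo-Oslo, Cairo-Riga, Riga-Tokyo, Cairo-Quito; total weight 2+4+4+5 = 15.

15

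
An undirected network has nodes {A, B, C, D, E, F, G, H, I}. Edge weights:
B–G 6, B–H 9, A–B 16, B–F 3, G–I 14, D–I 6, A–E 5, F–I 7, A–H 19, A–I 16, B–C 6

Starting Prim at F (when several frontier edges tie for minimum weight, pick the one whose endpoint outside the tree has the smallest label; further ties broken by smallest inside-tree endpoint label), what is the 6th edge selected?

Prim's algorithm from F:
Step 1: cheapest edge leaving the tree is B–F (3); add B.
Step 2: cheapest edge leaving the tree is B–C (6); add C.
Step 3: cheapest edge leaving the tree is B–G (6); add G.
Step 4: cheapest edge leaving the tree is F–I (7); add I.
Step 5: cheapest edge leaving the tree is D–I (6); add D.
Step 6: cheapest edge leaving the tree is B–H (9); add H.
Step 7: cheapest edge leaving the tree is A–B (16); add A.
Step 8: cheapest edge leaving the tree is A–E (5); add E.
The 6th edge added is B–H.

B-H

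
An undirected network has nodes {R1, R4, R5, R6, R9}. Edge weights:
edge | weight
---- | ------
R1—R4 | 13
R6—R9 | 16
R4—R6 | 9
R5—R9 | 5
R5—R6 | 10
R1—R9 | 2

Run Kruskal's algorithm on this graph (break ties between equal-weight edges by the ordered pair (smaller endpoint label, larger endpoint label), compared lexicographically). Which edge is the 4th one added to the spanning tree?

R5-R6

Kruskal's algorithm — process edges by increasing weight (ties by edge label):
R1—R9 (2): add. Components now {R1,R9} {R6} {R4} {R5}
R5—R9 (5): add. Components now {R1,R5,R9} {R6} {R4}
R4—R6 (9): add. Components now {R1,R5,R9} {R4,R6}
R5—R6 (10): add. Components now {R1,R4,R5,R6,R9}
The 4th edge added is R5—R6.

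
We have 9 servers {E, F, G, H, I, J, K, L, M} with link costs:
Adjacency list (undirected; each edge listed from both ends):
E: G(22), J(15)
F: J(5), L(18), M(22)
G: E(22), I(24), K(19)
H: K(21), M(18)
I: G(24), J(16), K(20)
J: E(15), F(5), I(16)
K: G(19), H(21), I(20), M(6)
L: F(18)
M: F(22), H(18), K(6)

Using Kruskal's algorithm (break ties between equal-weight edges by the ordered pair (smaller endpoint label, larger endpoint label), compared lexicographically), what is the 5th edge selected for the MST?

Kruskal's algorithm — process edges by increasing weight (ties by edge label):
F J (5): add — endpoints in different components.
K M (6): add — endpoints in different components.
E J (15): add — endpoints in different components.
I J (16): add — endpoints in different components.
F L (18): add — endpoints in different components.
H M (18): add — endpoints in different components.
G K (19): add — endpoints in different components.
I K (20): add — endpoints in different components.
The 5th edge added is F L.

F-L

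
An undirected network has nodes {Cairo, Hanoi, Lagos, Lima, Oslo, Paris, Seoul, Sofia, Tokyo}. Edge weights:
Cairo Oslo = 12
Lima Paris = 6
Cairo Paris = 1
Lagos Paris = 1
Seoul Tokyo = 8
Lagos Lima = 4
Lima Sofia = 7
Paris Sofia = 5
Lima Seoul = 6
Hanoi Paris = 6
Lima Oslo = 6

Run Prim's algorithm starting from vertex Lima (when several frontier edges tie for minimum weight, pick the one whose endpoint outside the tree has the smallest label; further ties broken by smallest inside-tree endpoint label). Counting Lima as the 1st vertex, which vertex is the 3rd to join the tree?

Paris

Prim's algorithm from Lima:
Step 1: frontier [Lagos Lima 4, Lima Oslo 6, Lima Paris 6, Lima Seoul 6, Lima Sofia 7] → take Lagos Lima (4); add Lagos.
Step 2: frontier [Lagos Paris 1, Lima Oslo 6, Lima Paris 6, Lima Seoul 6, Lima Sofia 7] → take Lagos Paris (1); add Paris.
Step 3: frontier [Lima Oslo 6, Lima Seoul 6, Lima Sofia 7, Cairo Paris 1, Paris Sofia 5, Hanoi Paris 6] → take Cairo Paris (1); add Cairo.
Step 4: frontier [Cairo Oslo 12, Lima Oslo 6, Lima Seoul 6, Lima Sofia 7, Paris Sofia 5, Hanoi Paris 6] → take Paris Sofia (5); add Sofia.
Step 5: frontier [Cairo Oslo 12, Lima Oslo 6, Lima Seoul 6, Hanoi Paris 6] → take Hanoi Paris (6); add Hanoi.
Step 6: frontier [Cairo Oslo 12, Lima Oslo 6, Lima Seoul 6] → take Lima Oslo (6); add Oslo.
Step 7: frontier [Lima Seoul 6] → take Lima Seoul (6); add Seoul.
Step 8: frontier [Seoul Tokyo 8] → take Seoul Tokyo (8); add Tokyo.
Vertex order: Lima, Lagos, Paris, Cairo, Sofia, Hanoi, Oslo, Seoul, Tokyo. The 3rd vertex is Paris.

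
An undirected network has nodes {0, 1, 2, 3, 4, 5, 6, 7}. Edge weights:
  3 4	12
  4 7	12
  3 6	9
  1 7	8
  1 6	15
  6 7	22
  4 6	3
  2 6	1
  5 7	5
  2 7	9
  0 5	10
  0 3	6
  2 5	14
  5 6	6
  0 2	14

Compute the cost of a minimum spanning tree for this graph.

Prim, starting at 4.
Step 1: cheapest edge leaving the tree is 4 6 (3); add 6.
Step 2: cheapest edge leaving the tree is 2 6 (1); add 2.
Step 3: cheapest edge leaving the tree is 5 6 (6); add 5.
Step 4: cheapest edge leaving the tree is 5 7 (5); add 7.
Step 5: cheapest edge leaving the tree is 1 7 (8); add 1.
Step 6: cheapest edge leaving the tree is 3 6 (9); add 3.
Step 7: cheapest edge leaving the tree is 0 3 (6); add 0.
MST edges: 4 6, 2 6, 5 6, 5 7, 1 7, 3 6, 0 3; total weight 3+1+6+5+8+9+6 = 38.

38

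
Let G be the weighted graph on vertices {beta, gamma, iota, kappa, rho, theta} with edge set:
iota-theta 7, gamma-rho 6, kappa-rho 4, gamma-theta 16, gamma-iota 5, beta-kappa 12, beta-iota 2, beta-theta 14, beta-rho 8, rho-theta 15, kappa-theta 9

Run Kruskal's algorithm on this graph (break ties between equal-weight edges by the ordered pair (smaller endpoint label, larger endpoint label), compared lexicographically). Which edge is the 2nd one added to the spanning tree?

kappa-rho

Kruskal: consider edges lightest-first.
beta-iota (2): add. Components now {kappa} {theta} {rho} {gamma} {beta,iota}
kappa-rho (4): add. Components now {kappa,rho} {theta} {gamma} {beta,iota}
gamma-iota (5): add. Components now {kappa,rho} {theta} {beta,gamma,iota}
gamma-rho (6): add. Components now {beta,gamma,iota,kappa,rho} {theta}
iota-theta (7): add. Components now {beta,gamma,iota,kappa,rho,theta}
The 2nd edge added is kappa-rho.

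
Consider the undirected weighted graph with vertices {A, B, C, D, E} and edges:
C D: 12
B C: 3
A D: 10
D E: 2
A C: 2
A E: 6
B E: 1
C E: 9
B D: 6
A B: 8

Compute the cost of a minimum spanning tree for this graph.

Sort edges by weight, then run Kruskal:
B E (1): add. Components now {A} {B,E} {C} {D}
A C (2): add. Components now {A,C} {B,E} {D}
D E (2): add. Components now {A,C} {B,D,E}
B C (3): add. Components now {A,B,C,D,E}
MST edges: B E, A C, D E, B C; total weight 1+2+2+3 = 8.

8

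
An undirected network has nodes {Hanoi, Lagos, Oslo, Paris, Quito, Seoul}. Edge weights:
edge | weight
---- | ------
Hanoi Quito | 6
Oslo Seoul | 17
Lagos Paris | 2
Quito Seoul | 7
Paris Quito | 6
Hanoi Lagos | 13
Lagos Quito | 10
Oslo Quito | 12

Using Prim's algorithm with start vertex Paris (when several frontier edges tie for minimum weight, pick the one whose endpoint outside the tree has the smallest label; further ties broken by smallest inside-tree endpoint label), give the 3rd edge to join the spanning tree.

Prim's algorithm from Paris:
Step 1: cheapest edge leaving the tree is Lagos Paris (2); add Lagos.
Step 2: cheapest edge leaving the tree is Paris Quito (6); add Quito.
Step 3: cheapest edge leaving the tree is Hanoi Quito (6); add Hanoi.
Step 4: cheapest edge leaving the tree is Quito Seoul (7); add Seoul.
Step 5: cheapest edge leaving the tree is Oslo Quito (12); add Oslo.
The 3rd edge added is Hanoi Quito.

Hanoi-Quito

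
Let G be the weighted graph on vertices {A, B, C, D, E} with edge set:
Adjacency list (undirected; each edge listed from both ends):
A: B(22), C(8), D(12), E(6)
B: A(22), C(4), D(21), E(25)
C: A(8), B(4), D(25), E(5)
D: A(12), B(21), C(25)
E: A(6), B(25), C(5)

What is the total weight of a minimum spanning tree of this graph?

Prim, starting at E.
Step 1: frontier [C–E 5, A–E 6, B–E 25] → take C–E (5); add C.
Step 2: frontier [B–C 4, A–C 8, C–D 25, A–E 6, B–E 25] → take B–C (4); add B.
Step 3: frontier [B–D 21, A–B 22, A–C 8, C–D 25, A–E 6] → take A–E (6); add A.
Step 4: frontier [A–D 12, B–D 21, C–D 25] → take A–D (12); add D.
MST edges: C–E, B–C, A–E, A–D; total weight 5+4+6+12 = 27.

27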